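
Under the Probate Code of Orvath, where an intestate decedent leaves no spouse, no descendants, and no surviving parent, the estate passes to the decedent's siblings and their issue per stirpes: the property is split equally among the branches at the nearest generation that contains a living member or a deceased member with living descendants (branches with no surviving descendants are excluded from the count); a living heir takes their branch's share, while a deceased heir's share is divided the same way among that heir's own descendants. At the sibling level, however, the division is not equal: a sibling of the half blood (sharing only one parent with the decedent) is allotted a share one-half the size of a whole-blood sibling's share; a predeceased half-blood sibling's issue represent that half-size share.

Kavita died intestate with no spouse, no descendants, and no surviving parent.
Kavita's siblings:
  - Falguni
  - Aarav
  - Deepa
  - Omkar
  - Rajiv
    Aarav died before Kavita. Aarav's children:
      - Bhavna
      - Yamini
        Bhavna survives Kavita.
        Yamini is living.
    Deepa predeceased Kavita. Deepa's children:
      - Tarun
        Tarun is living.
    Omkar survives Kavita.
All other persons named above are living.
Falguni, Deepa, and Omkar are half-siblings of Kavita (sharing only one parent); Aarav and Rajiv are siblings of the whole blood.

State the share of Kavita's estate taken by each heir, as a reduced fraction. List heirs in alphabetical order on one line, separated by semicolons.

No spouse, descendants, or parent survives, so the estate passes to Kavita's siblings per stirpes.
Half-blood siblings count for one-half the weight of whole-blood siblings at the initial division.
Dividing 1 in proportion to weights (total weight 7/2): Falguni (weight 1/2) → 1/7; Aarav (weight 1) → 2/7; Deepa (weight 1/2) → 1/7; Omkar (weight 1/2) → 1/7; Rajiv (weight 1) → 2/7.
Falguni is living and takes 1/7.
Aarav predeceased; the 2/7 allotted to Aarav's branch passes to Aarav's issue by representation.
The 2/7 is divided into 2 equal shares of 1/7 among Bhavna, Yamini.
Bhavna is living and takes 1/7.
Yamini is living and takes 1/7.
Deepa predeceased; the 1/7 allotted to Deepa's branch passes to Deepa's issue by representation.
Tarun is the sole taker at this level and receives the full 1/7.
Omkar is living and takes 1/7.
Rajiv is living and takes 2/7.

Bhavna 1/7; Falguni 1/7; Omkar 1/7; Rajiv 2/7; Tarun 1/7; Yamini 1/7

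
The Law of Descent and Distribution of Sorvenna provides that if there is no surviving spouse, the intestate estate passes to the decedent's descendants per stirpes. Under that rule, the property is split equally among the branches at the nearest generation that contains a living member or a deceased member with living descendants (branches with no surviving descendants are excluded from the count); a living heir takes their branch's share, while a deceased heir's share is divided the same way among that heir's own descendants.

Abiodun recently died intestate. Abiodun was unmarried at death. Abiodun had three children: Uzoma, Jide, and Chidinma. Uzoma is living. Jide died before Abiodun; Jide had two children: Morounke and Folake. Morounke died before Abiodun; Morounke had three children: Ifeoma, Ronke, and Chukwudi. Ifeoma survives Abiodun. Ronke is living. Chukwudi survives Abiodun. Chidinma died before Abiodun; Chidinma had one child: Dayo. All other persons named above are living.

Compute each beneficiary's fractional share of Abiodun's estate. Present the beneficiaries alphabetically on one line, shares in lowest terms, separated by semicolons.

There is no surviving spouse, so the entire estate passes to Abiodun's descendants per stirpes.
The estate is divided into 3 equal shares of 1/3 among Uzoma, Jide, Chidinma.
Uzoma is living and takes 1/3.
Jide predeceased; the 1/3 allotted to Jide's branch passes to Jide's issue by representation.
The 1/3 is divided into 2 equal shares of 1/6 among Morounke, Folake.
Morounke predeceased; the 1/6 allotted to Morounke's branch passes to Morounke's issue by representation.
The 1/6 is divided into 3 equal shares of 1/18 among Ifeoma, Ronke, Chukwudi.
Ifeoma is living and takes 1/18.
Ronke is living and takes 1/18.
Chukwudi is living and takes 1/18.
Folake is living and takes 1/6.
Chidinma predeceased; the 1/3 allotted to Chidinma's branch passes to Chidinma's issue by representation.
Dayo is the sole taker at this level and receives the full 1/3.

Chukwudi 1/18; Dayo 1/3; Folake 1/6; Ifeoma 1/18; Ronke 1/18; Uzoma 1/3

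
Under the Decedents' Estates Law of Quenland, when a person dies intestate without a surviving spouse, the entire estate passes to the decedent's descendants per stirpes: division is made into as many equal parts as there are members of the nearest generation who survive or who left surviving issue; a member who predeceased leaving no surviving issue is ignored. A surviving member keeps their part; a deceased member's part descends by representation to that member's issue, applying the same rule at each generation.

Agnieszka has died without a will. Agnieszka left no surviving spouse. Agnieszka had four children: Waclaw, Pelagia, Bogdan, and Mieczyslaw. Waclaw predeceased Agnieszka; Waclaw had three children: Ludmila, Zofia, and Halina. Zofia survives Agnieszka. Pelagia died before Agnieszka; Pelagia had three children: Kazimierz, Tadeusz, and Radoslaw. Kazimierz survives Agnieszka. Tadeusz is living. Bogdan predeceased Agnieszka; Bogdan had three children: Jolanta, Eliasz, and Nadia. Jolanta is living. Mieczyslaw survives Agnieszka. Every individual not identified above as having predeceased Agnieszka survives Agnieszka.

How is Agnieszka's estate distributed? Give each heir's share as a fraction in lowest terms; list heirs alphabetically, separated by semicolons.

There is no surviving spouse, so the entire estate passes to Agnieszka's descendants per stirpes.
The estate is divided into 4 equal shares of 1/4 among Waclaw, Pelagia, Bogdan, Mieczyslaw.
Waclaw predeceased; the 1/4 allotted to Waclaw's branch passes to Waclaw's issue by representation.
The 1/4 is divided into 3 equal shares of 1/12 among Ludmila, Zofia, Halina.
Ludmila is living and takes 1/12.
Zofia is living and takes 1/12.
Halina is living and takes 1/12.
Pelagia predeceased; the 1/4 allotted to Pelagia's branch passes to Pelagia's issue by representation.
The 1/4 is divided into 3 equal shares of 1/12 among Kazimierz, Tadeusz, Radoslaw.
Kazimierz is living and takes 1/12.
Tadeusz is living and takes 1/12.
Radoslaw is living and takes 1/12.
Bogdan predeceased; the 1/4 allotted to Bogdan's branch passes to Bogdan's issue by representation.
The 1/4 is divided into 3 equal shares of 1/12 among Jolanta, Eliasz, Nadia.
Jolanta is living and takes 1/12.
Eliasz is living and takes 1/12.
Nadia is living and takes 1/12.
Mieczyslaw is living and takes 1/4.

Eliasz 1/12; Halina 1/12; Jolanta 1/12; Kazimierz 1/12; Ludmila 1/12; Mieczyslaw 1/4; Nadia 1/12; Radoslaw 1/12; Tadeusz 1/12; Zofia 1/12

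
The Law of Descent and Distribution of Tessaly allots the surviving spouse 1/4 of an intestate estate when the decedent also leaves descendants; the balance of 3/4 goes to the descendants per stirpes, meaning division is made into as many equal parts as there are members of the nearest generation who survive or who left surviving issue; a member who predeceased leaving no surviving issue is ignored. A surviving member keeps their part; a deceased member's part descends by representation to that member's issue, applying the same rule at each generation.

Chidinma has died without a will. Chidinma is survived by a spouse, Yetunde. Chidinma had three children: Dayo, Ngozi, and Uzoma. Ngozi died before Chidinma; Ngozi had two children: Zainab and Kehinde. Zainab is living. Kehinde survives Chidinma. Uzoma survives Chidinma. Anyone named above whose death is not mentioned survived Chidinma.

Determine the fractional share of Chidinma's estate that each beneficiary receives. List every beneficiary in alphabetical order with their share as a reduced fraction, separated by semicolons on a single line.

Dayo 1/4; Kehinde 1/8; Uzoma 1/4; Yetunde 1/4; Zainab 1/8

Yetunde, as surviving spouse, takes 1/4.
The remaining 3/4 passes to Chidinma's descendants per stirpes.
The 3/4 is divided into 3 equal shares of 1/4 among Dayo, Ngozi, Uzoma.
Dayo is living and takes 1/4.
Ngozi predeceased; the 1/4 allotted to Ngozi's branch passes to Ngozi's issue by representation.
The 1/4 is divided into 2 equal shares of 1/8 among Zainab, Kehinde.
Zainab is living and takes 1/8.
Kehinde is living and takes 1/8.
Uzoma is living and takes 1/4.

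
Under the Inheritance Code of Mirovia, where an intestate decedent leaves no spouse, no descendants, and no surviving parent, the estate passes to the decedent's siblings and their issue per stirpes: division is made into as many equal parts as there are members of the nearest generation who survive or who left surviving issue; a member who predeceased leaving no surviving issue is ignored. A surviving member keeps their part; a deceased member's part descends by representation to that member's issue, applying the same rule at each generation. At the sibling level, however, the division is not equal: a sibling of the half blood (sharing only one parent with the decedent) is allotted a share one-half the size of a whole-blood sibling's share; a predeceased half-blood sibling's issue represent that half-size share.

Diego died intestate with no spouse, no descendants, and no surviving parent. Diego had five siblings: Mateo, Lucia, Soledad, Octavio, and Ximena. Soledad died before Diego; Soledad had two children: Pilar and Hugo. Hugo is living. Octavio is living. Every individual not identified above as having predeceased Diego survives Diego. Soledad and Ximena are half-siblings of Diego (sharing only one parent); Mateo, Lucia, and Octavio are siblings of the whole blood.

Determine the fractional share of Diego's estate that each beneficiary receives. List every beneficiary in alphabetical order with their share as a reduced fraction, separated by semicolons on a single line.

No spouse, descendants, or parent survives, so the estate passes to Diego's siblings per stirpes.
Half-blood siblings count for one-half the weight of whole-blood siblings at the initial division.
Dividing 1 in proportion to weights (total weight 4): Mateo (weight 1) → 1/4; Lucia (weight 1) → 1/4; Soledad (weight 1/2) → 1/8; Octavio (weight 1) → 1/4; Ximena (weight 1/2) → 1/8.
Mateo is living and takes 1/4.
Lucia is living and takes 1/4.
Soledad predeceased; the 1/8 allotted to Soledad's branch passes to Soledad's issue by representation.
The 1/8 is divided into 2 equal shares of 1/16 among Pilar, Hugo.
Pilar is living and takes 1/16.
Hugo is living and takes 1/16.
Octavio is living and takes 1/4.
Ximena is living and takes 1/8.

Hugo 1/16; Lucia 1/4; Mateo 1/4; Octavio 1/4; Pilar 1/16; Ximena 1/8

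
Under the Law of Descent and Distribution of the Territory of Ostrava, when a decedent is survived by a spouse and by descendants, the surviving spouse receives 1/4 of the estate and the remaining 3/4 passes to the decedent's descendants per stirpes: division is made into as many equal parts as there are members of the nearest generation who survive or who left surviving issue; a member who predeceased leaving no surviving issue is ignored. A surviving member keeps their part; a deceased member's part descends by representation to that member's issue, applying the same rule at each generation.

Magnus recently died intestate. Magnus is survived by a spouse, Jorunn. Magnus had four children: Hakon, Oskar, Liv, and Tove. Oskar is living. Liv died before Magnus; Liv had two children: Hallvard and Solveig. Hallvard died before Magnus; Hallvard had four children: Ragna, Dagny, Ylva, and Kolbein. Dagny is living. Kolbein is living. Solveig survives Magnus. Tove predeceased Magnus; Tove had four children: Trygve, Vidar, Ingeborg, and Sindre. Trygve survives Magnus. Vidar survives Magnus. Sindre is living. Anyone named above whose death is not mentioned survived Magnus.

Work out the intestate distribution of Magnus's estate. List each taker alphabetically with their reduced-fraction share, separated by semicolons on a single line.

Jorunn, as surviving spouse, takes 1/4.
The remaining 3/4 passes to Magnus's descendants per stirpes.
The 3/4 is divided into 4 equal shares of 3/16 among Hakon, Oskar, Liv, Tove.
Hakon is living and takes 3/16.
Oskar is living and takes 3/16.
Liv predeceased; the 3/16 allotted to Liv's branch passes to Liv's issue by representation.
The 3/16 is divided into 2 equal shares of 3/32 among Hallvard, Solveig.
Hallvard predeceased; the 3/32 allotted to Hallvard's branch passes to Hallvard's issue by representation.
The 3/32 is divided into 4 equal shares of 3/128 among Ragna, Dagny, Ylva, Kolbein.
Ragna is living and takes 3/128.
Dagny is living and takes 3/128.
Ylva is living and takes 3/128.
Kolbein is living and takes 3/128.
Solveig is living and takes 3/32.
Tove predeceased; the 3/16 allotted to Tove's branch passes to Tove's issue by representation.
The 3/16 is divided into 4 equal shares of 3/64 among Trygve, Vidar, Ingeborg, Sindre.
Trygve is living and takes 3/64.
Vidar is living and takes 3/64.
Ingeborg is living and takes 3/64.
Sindre is living and takes 3/64.

Dagny 3/128; Hakon 3/16; Ingeborg 3/64; Jorunn 1/4; Kolbein 3/128; Oskar 3/16; Ragna 3/128; Sindre 3/64; Solveig 3/32; Trygve 3/64; Vidar 3/64; Ylva 3/128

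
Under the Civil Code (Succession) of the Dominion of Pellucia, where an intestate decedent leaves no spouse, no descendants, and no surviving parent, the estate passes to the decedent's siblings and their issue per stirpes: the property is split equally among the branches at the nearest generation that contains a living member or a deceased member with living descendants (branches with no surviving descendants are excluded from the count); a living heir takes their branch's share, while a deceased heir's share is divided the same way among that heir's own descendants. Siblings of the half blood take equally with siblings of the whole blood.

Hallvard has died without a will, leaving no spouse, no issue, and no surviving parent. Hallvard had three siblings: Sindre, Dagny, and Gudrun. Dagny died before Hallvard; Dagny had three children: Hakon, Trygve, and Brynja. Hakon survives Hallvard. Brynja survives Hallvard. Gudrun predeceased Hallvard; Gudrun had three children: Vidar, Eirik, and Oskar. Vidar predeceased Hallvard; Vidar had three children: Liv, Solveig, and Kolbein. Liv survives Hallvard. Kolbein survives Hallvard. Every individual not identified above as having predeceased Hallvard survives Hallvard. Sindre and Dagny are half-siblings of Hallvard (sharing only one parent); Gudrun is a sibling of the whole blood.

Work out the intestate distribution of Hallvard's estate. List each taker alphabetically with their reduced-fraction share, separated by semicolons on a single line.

Brynja 1/9; Eirik 1/9; Hakon 1/9; Kolbein 1/27; Liv 1/27; Oskar 1/9; Sindre 1/3; Solveig 1/27; Trygve 1/9

No spouse, descendants, or parent survives, so the estate passes to Hallvard's siblings per stirpes.
Half-blood and whole-blood siblings take equally under the stated rule.
The estate is divided into 3 equal shares of 1/3 among Sindre, Dagny, Gudrun.
Sindre is living and takes 1/3.
Dagny predeceased; the 1/3 allotted to Dagny's branch passes to Dagny's issue by representation.
The 1/3 is divided into 3 equal shares of 1/9 among Hakon, Trygve, Brynja.
Hakon is living and takes 1/9.
Trygve is living and takes 1/9.
Brynja is living and takes 1/9.
Gudrun predeceased; the 1/3 allotted to Gudrun's branch passes to Gudrun's issue by representation.
The 1/3 is divided into 3 equal shares of 1/9 among Vidar, Eirik, Oskar.
Vidar predeceased; the 1/9 allotted to Vidar's branch passes to Vidar's issue by representation.
The 1/9 is divided into 3 equal shares of 1/27 among Liv, Solveig, Kolbein.
Liv is living and takes 1/27.
Solveig is living and takes 1/27.
Kolbein is living and takes 1/27.
Eirik is living and takes 1/9.
Oskar is living and takes 1/9.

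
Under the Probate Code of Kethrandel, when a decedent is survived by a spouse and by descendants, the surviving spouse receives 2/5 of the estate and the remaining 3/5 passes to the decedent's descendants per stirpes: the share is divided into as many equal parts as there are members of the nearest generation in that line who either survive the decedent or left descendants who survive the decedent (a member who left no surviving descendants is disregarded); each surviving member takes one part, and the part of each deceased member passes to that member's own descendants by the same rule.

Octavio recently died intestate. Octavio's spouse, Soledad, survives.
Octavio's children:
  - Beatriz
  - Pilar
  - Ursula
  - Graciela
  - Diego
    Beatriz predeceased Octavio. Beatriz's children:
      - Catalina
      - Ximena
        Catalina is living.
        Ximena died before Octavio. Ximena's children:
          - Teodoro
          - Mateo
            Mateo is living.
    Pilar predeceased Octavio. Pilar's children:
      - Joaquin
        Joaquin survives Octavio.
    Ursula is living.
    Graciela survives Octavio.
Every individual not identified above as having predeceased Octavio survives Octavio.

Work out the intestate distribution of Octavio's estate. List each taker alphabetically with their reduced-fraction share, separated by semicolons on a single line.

Soledad, as surviving spouse, takes 2/5.
The remaining 3/5 passes to Octavio's descendants per stirpes.
The 3/5 is divided into 5 equal shares of 3/25 among Beatriz, Pilar, Ursula, Graciela, Diego.
Beatriz predeceased; the 3/25 allotted to Beatriz's branch passes to Beatriz's issue by representation.
The 3/25 is divided into 2 equal shares of 3/50 among Catalina, Ximena.
Catalina is living and takes 3/50.
Ximena predeceased; the 3/50 allotted to Ximena's branch passes to Ximena's issue by representation.
The 3/50 is divided into 2 equal shares of 3/100 among Teodoro, Mateo.
Teodoro is living and takes 3/100.
Mateo is living and takes 3/100.
Pilar predeceased; the 3/25 allotted to Pilar's branch passes to Pilar's issue by representation.
Joaquin is the sole taker at this level and receives the full 3/25.
Ursula is living and takes 3/25.
Graciela is living and takes 3/25.
Diego is living and takes 3/25.

Catalina 3/50; Diego 3/25; Graciela 3/25; Joaquin 3/25; Mateo 3/100; Soledad 2/5; Teodoro 3/100; Ursula 3/25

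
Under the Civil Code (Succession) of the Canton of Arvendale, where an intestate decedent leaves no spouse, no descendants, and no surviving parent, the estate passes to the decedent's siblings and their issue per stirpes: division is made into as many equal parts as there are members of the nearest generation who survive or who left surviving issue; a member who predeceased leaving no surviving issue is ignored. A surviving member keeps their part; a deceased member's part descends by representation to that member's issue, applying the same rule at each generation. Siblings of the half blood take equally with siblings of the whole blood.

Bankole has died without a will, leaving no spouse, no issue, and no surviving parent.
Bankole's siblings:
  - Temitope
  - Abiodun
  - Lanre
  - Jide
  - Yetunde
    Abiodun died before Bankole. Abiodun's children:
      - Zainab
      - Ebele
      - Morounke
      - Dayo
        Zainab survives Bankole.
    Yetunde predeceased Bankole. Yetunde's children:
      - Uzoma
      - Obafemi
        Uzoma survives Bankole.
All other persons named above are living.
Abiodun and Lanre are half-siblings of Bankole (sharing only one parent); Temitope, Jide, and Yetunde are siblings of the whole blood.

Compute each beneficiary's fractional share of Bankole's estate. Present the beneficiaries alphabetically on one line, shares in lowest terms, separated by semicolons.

Dayo 1/20; Ebele 1/20; Jide 1/5; Lanre 1/5; Morounke 1/20; Obafemi 1/10; Temitope 1/5; Uzoma 1/10; Zainab 1/20

No spouse, descendants, or parent survives, so the estate passes to Bankole's siblings per stirpes.
Half-blood and whole-blood siblings take equally under the stated rule.
The estate is divided into 5 equal shares of 1/5 among Temitope, Abiodun, Lanre, Jide, Yetunde.
Temitope is living and takes 1/5.
Abiodun predeceased; the 1/5 allotted to Abiodun's branch passes to Abiodun's issue by representation.
The 1/5 is divided into 4 equal shares of 1/20 among Zainab, Ebele, Morounke, Dayo.
Zainab is living and takes 1/20.
Ebele is living and takes 1/20.
Morounke is living and takes 1/20.
Dayo is living and takes 1/20.
Lanre is living and takes 1/5.
Jide is living and takes 1/5.
Yetunde predeceased; the 1/5 allotted to Yetunde's branch passes to Yetunde's issue by representation.
The 1/5 is divided into 2 equal shares of 1/10 among Uzoma, Obafemi.
Uzoma is living and takes 1/10.
Obafemi is living and takes 1/10.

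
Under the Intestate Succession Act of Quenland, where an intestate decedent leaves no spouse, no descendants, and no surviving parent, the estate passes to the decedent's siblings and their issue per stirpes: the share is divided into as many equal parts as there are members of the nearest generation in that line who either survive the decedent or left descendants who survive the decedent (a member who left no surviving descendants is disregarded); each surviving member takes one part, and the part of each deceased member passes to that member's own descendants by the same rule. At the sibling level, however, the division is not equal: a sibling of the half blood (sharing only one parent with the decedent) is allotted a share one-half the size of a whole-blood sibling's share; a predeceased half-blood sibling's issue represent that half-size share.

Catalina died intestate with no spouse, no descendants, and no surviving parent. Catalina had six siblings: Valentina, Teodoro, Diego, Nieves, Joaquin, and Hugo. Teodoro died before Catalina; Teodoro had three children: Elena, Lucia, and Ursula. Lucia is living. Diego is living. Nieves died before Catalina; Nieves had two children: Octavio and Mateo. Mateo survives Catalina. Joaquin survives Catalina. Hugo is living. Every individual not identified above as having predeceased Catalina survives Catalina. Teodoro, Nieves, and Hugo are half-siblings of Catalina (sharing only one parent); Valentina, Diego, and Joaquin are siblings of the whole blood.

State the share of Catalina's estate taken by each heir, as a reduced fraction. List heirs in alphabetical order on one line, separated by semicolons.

Diego 2/9; Elena 1/27; Hugo 1/9; Joaquin 2/9; Lucia 1/27; Mateo 1/18; Octavio 1/18; Ursula 1/27; Valentina 2/9

No spouse, descendants, or parent survives, so the estate passes to Catalina's siblings per stirpes.
Half-blood siblings count for one-half the weight of whole-blood siblings at the initial division.
Dividing 1 in proportion to weights (total weight 9/2): Valentina (weight 1) → 2/9; Teodoro (weight 1/2) → 1/9; Diego (weight 1) → 2/9; Nieves (weight 1/2) → 1/9; Joaquin (weight 1) → 2/9; Hugo (weight 1/2) → 1/9.
Valentina is living and takes 2/9.
Teodoro predeceased; the 1/9 allotted to Teodoro's branch passes to Teodoro's issue by representation.
The 1/9 is divided into 3 equal shares of 1/27 among Elena, Lucia, Ursula.
Elena is living and takes 1/27.
Lucia is living and takes 1/27.
Ursula is living and takes 1/27.
Diego is living and takes 2/9.
Nieves predeceased; the 1/9 allotted to Nieves's branch passes to Nieves's issue by representation.
The 1/9 is divided into 2 equal shares of 1/18 among Octavio, Mateo.
Octavio is living and takes 1/18.
Mateo is living and takes 1/18.
Joaquin is living and takes 2/9.
Hugo is living and takes 1/9.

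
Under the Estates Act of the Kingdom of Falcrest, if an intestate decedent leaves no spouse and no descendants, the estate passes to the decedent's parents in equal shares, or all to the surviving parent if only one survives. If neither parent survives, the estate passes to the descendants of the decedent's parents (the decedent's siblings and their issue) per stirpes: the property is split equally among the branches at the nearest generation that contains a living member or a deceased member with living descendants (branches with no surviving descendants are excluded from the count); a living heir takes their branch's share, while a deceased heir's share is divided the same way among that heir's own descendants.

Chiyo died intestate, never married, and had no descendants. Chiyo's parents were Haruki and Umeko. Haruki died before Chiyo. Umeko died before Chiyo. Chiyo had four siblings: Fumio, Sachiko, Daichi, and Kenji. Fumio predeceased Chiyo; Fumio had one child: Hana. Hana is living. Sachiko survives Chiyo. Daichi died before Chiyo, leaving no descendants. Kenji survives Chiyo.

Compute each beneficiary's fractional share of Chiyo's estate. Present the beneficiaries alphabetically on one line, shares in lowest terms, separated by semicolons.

Neither parent survives and there are no descendants, so the estate passes to Chiyo's siblings and their issue per stirpes.
Daichi left no surviving issue, so that branch lapses and is disregarded.
The estate is divided into 3 equal shares of 1/3 among Fumio, Sachiko, Kenji.
Fumio predeceased; the 1/3 allotted to Fumio's branch passes to Fumio's issue by representation.
Hana is the sole taker at this level and receives the full 1/3.
Sachiko is living and takes 1/3.
Kenji is living and takes 1/3.

Hana 1/3; Kenji 1/3; Sachiko 1/3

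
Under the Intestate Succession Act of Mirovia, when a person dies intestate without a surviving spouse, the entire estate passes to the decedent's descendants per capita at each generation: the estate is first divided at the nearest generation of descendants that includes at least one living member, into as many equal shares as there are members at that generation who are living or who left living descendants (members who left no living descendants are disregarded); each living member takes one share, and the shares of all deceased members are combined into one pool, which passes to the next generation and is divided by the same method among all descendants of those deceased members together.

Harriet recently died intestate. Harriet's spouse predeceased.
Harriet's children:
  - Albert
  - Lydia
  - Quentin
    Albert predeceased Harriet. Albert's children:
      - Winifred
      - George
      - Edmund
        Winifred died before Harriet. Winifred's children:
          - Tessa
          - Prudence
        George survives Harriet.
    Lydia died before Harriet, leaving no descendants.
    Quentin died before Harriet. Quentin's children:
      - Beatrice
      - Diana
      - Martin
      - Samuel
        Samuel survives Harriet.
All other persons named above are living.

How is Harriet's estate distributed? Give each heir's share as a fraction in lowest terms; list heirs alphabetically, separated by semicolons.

Beatrice 1/7; Diana 1/7; Edmund 1/7; George 1/7; Martin 1/7; Prudence 1/14; Samuel 1/7; Tessa 1/14

There is no surviving spouse, so the entire estate passes to Harriet's descendants per capita at each generation.
No one at generation 1 (Albert, Quentin) is living; moving to the next generation.
At generation 2 (Winifred, George, Edmund, Beatrice, Diana, Martin, Samuel) there are 7 shares of (1)/7 = 1/7 each.
Living: George, Edmund, Beatrice, Diana, Martin, and Samuel — each takes 1/7.
Deceased: Winifred. That 1/7 share is carried to generation 3.
At generation 3 (Tessa, Prudence) there are 2 shares of (1/7)/2 = 1/14 each.
Living: Tessa and Prudence — each takes 1/14.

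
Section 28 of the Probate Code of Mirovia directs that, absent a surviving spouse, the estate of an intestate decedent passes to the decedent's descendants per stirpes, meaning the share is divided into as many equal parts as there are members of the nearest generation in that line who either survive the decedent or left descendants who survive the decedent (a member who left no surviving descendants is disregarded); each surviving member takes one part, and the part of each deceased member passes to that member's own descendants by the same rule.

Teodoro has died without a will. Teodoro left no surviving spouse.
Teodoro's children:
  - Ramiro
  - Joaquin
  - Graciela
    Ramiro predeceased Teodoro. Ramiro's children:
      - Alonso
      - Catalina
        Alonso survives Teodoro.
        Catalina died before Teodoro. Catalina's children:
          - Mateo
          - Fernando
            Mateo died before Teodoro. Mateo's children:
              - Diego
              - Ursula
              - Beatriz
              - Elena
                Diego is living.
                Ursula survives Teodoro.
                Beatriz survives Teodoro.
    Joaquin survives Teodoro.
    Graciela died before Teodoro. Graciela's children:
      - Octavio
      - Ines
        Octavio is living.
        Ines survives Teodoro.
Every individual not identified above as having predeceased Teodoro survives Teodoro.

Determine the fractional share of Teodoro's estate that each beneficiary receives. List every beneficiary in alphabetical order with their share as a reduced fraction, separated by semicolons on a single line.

Alonso 1/6; Beatriz 1/48; Diego 1/48; Elena 1/48; Fernando 1/12; Ines 1/6; Joaquin 1/3; Octavio 1/6; Ursula 1/48

There is no surviving spouse, so the entire estate passes to Teodoro's descendants per stirpes.
The estate is divided into 3 equal shares of 1/3 among Ramiro, Joaquin, Graciela.
Ramiro predeceased; the 1/3 allotted to Ramiro's branch passes to Ramiro's issue by representation.
The 1/3 is divided into 2 equal shares of 1/6 among Alonso, Catalina.
Alonso is living and takes 1/6.
Catalina predeceased; the 1/6 allotted to Catalina's branch passes to Catalina's issue by representation.
The 1/6 is divided into 2 equal shares of 1/12 among Mateo, Fernando.
Mateo predeceased; the 1/12 allotted to Mateo's branch passes to Mateo's issue by representation.
The 1/12 is divided into 4 equal shares of 1/48 among Diego, Ursula, Beatriz, Elena.
Diego is living and takes 1/48.
Ursula is living and takes 1/48.
Beatriz is living and takes 1/48.
Elena is living and takes 1/48.
Fernando is living and takes 1/12.
Joaquin is living and takes 1/3.
Graciela predeceased; the 1/3 allotted to Graciela's branch passes to Graciela's issue by representation.
The 1/3 is divided into 2 equal shares of 1/6 among Octavio, Ines.
Octavio is living and takes 1/6.
Ines is living and takes 1/6.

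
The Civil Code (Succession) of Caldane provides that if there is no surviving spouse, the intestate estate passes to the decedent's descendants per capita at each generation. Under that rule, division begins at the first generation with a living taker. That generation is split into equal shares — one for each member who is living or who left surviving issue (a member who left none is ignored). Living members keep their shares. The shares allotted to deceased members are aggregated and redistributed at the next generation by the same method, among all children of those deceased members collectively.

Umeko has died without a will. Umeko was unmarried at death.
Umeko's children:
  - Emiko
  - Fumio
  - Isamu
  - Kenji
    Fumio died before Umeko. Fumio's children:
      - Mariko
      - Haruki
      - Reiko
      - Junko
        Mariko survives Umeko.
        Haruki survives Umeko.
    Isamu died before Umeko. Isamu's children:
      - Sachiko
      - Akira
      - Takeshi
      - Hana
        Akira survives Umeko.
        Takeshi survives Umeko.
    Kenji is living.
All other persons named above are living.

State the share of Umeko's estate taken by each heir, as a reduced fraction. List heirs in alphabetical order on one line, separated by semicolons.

There is no surviving spouse, so the entire estate passes to Umeko's descendants per capita at each generation.
At generation 1 (Emiko, Fumio, Isamu, Kenji) there are 4 shares of (1)/4 = 1/4 each.
Living: Emiko and Kenji — each takes 1/4.
Deceased: Fumio and Isamu. Their combined 1/2 is pooled and carried to generation 2.
At generation 2 (Mariko, Haruki, Reiko, Junko, Sachiko, Akira, Takeshi, Hana) there are 8 shares of (1/2)/8 = 1/16 each.
Living: Mariko, Haruki, Reiko, Junko, Sachiko, Akira, Takeshi, and Hana — each takes 1/16.

Akira 1/16; Emiko 1/4; Hana 1/16; Haruki 1/16; Junko 1/16; Kenji 1/4; Mariko 1/16; Reiko 1/16; Sachiko 1/16; Takeshi 1/16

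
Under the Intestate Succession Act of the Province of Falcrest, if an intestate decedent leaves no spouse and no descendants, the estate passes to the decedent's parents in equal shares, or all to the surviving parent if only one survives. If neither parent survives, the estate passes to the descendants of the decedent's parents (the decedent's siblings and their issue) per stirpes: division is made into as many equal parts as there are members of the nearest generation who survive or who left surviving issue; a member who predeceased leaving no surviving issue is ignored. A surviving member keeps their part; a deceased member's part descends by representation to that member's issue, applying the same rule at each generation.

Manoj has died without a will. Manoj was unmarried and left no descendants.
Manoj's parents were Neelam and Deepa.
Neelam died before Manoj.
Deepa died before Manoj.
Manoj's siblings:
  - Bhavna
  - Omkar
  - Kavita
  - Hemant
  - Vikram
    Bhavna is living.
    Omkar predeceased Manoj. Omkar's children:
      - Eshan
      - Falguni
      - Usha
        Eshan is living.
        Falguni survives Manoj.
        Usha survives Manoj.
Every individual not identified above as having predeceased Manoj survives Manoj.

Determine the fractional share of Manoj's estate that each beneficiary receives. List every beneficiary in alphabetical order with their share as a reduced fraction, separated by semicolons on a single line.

Bhavna 1/5; Eshan 1/15; Falguni 1/15; Hemant 1/5; Kavita 1/5; Usha 1/15; Vikram 1/5

Neither parent survives and there are no descendants, so the estate passes to Manoj's siblings and their issue per stirpes.
The estate is divided into 5 equal shares of 1/5 among Bhavna, Omkar, Kavita, Hemant, Vikram.
Bhavna is living and takes 1/5.
Omkar predeceased; the 1/5 allotted to Omkar's branch passes to Omkar's issue by representation.
The 1/5 is divided into 3 equal shares of 1/15 among Eshan, Falguni, Usha.
Eshan is living and takes 1/15.
Falguni is living and takes 1/15.
Usha is living and takes 1/15.
Kavita is living and takes 1/5.
Hemant is living and takes 1/5.
Vikram is living and takes 1/5.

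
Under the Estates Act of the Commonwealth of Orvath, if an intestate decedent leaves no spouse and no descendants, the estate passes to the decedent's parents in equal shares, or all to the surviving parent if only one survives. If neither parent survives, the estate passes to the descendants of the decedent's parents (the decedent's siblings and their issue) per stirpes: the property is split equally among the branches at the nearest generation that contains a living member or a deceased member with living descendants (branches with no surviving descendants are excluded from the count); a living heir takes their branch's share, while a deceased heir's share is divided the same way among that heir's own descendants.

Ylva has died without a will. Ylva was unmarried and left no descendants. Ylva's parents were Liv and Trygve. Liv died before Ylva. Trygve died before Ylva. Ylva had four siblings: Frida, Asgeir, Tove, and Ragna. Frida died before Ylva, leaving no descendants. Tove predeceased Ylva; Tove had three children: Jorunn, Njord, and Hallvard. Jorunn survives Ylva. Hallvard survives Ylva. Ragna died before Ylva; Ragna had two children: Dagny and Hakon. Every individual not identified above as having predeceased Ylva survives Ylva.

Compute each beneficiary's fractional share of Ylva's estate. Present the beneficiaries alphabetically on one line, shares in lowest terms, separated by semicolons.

Neither parent survives and there are no descendants, so the estate passes to Ylva's siblings and their issue per stirpes.
Frida left no surviving issue, so that branch lapses and is disregarded.
The estate is divided into 3 equal shares of 1/3 among Asgeir, Tove, Ragna.
Asgeir is living and takes 1/3.
Tove predeceased; the 1/3 allotted to Tove's branch passes to Tove's issue by representation.
The 1/3 is divided into 3 equal shares of 1/9 among Jorunn, Njord, Hallvard.
Jorunn is living and takes 1/9.
Njord is living and takes 1/9.
Hallvard is living and takes 1/9.
Ragna predeceased; the 1/3 allotted to Ragna's branch passes to Ragna's issue by representation.
The 1/3 is divided into 2 equal shares of 1/6 among Dagny, Hakon.
Dagny is living and takes 1/6.
Hakon is living and takes 1/6.

Asgeir 1/3; Dagny 1/6; Hakon 1/6; Hallvard 1/9; Jorunn 1/9; Njord 1/9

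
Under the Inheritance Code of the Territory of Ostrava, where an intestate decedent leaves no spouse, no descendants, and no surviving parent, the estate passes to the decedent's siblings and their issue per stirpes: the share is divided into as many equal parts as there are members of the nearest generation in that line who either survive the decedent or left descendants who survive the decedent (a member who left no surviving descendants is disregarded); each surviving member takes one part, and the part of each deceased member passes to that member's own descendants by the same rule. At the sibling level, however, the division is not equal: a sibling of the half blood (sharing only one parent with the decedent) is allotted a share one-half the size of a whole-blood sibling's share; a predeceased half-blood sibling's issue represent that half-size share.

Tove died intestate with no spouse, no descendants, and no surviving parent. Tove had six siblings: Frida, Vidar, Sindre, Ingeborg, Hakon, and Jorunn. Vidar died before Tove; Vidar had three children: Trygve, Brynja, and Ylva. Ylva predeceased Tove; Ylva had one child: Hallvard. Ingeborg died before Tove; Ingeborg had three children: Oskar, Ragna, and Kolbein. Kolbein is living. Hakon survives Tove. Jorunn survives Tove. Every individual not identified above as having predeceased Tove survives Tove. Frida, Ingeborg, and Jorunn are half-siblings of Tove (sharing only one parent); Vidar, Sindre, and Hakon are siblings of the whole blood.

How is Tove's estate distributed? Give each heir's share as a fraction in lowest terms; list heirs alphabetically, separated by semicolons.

Brynja 2/27; Frida 1/9; Hakon 2/9; Hallvard 2/27; Jorunn 1/9; Kolbein 1/27; Oskar 1/27; Ragna 1/27; Sindre 2/9; Trygve 2/27

No spouse, descendants, or parent survives, so the estate passes to Tove's siblings per stirpes.
Half-blood siblings count for one-half the weight of whole-blood siblings at the initial division.
Dividing 1 in proportion to weights (total weight 9/2): Frida (weight 1/2) → 1/9; Vidar (weight 1) → 2/9; Sindre (weight 1) → 2/9; Ingeborg (weight 1/2) → 1/9; Hakon (weight 1) → 2/9; Jorunn (weight 1/2) → 1/9.
Frida is living and takes 1/9.
Vidar predeceased; the 2/9 allotted to Vidar's branch passes to Vidar's issue by representation.
The 2/9 is divided into 3 equal shares of 2/27 among Trygve, Brynja, Ylva.
Trygve is living and takes 2/27.
Brynja is living and takes 2/27.
Ylva predeceased; the 2/27 allotted to Ylva's branch passes to Ylva's issue by representation.
Hallvard is the sole taker at this level and receives the full 2/27.
Sindre is living and takes 2/9.
Ingeborg predeceased; the 1/9 allotted to Ingeborg's branch passes to Ingeborg's issue by representation.
The 1/9 is divided into 3 equal shares of 1/27 among Oskar, Ragna, Kolbein.
Oskar is living and takes 1/27.
Ragna is living and takes 1/27.
Kolbein is living and takes 1/27.
Hakon is living and takes 2/9.
Jorunn is living and takes 1/9.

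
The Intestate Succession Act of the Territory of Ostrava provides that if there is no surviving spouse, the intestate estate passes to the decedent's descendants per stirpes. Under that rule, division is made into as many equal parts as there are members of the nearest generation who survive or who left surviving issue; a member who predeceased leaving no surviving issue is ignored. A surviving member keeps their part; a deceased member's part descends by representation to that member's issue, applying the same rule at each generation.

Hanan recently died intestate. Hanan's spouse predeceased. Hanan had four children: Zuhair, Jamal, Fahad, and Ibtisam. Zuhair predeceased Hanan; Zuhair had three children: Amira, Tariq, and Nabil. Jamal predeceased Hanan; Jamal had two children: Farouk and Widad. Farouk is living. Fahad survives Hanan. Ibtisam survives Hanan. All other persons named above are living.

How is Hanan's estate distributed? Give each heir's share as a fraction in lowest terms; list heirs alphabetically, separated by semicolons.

There is no surviving spouse, so the entire estate passes to Hanan's descendants per stirpes.
The estate is divided into 4 equal shares of 1/4 among Zuhair, Jamal, Fahad, Ibtisam.
Zuhair predeceased; the 1/4 allotted to Zuhair's branch passes to Zuhair's issue by representation.
The 1/4 is divided into 3 equal shares of 1/12 among Amira, Tariq, Nabil.
Amira is living and takes 1/12.
Tariq is living and takes 1/12.
Nabil is living and takes 1/12.
Jamal predeceased; the 1/4 allotted to Jamal's branch passes to Jamal's issue by representation.
The 1/4 is divided into 2 equal shares of 1/8 among Farouk, Widad.
Farouk is living and takes 1/8.
Widad is living and takes 1/8.
Fahad is living and takes 1/4.
Ibtisam is living and takes 1/4.

Amira 1/12; Fahad 1/4; Farouk 1/8; Ibtisam 1/4; Nabil 1/12; Tariq 1/12; Widad 1/8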